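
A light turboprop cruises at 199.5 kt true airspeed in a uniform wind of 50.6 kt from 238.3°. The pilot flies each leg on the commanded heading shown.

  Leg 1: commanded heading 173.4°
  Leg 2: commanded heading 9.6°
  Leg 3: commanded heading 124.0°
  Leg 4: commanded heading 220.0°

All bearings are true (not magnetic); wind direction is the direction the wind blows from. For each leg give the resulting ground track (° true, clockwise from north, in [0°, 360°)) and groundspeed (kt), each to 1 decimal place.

Leg 1: heading 173.4°; drift -14.4° → track 159.0°, groundspeed 183.8 kt
Leg 2: heading 9.6°; drift +9.3° → track 18.9°, groundspeed 236.0 kt
Leg 3: heading 124.0°; drift -11.8° → track 112.2°, groundspeed 225.1 kt
Leg 4: heading 220.0°; drift -6.0° → track 214.0°, groundspeed 152.3 kt

Leg 1: track=159.0°, groundspeed=183.8 kt
Leg 2: track=18.9°, groundspeed=236.0 kt
Leg 3: track=112.2°, groundspeed=225.1 kt
Leg 4: track=214.0°, groundspeed=152.3 kt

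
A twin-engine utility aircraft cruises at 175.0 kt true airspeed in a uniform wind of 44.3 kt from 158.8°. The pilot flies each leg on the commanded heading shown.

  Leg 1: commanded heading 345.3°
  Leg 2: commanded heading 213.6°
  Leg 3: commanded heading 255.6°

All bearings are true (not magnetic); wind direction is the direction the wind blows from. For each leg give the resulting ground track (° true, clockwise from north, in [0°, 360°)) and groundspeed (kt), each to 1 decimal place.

Leg 1: track=344.0°, groundspeed=219.1 kt
Leg 2: track=227.2°, groundspeed=153.8 kt
Leg 3: track=269.3°, groundspeed=185.5 kt

Leg 1: heading 345.3°; drift -1.3° → track 344.0°, groundspeed 219.1 kt
Leg 2: heading 213.6°; drift +13.6° → track 227.2°, groundspeed 153.8 kt
Leg 3: heading 255.6°; drift +13.7° → track 269.3°, groundspeed 185.5 kt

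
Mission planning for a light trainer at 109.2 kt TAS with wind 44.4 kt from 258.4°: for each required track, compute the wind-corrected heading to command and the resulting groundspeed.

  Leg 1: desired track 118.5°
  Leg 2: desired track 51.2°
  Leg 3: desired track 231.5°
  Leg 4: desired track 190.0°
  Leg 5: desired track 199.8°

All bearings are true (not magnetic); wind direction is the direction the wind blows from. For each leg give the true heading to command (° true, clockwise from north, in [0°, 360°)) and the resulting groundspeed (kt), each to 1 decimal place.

Leg 1: desired track 118.5°; wind correction +15.2° → command heading 133.7°, groundspeed 139.4 kt
Leg 2: desired track 51.2°; wind correction -10.7° → command heading 40.5°, groundspeed 146.8 kt
Leg 3: desired track 231.5°; wind correction +10.6° → command heading 242.1°, groundspeed 67.7 kt
Leg 4: desired track 190.0°; wind correction +22.2° → command heading 212.2°, groundspeed 84.8 kt
Leg 5: desired track 199.8°; wind correction +20.3° → command heading 220.1°, groundspeed 79.3 kt

Leg 1: heading=133.7°, groundspeed=139.4 kt
Leg 2: heading=40.5°, groundspeed=146.8 kt
Leg 3: heading=242.1°, groundspeed=67.7 kt
Leg 4: heading=212.2°, groundspeed=84.8 kt
Leg 5: heading=220.1°, groundspeed=79.3 kt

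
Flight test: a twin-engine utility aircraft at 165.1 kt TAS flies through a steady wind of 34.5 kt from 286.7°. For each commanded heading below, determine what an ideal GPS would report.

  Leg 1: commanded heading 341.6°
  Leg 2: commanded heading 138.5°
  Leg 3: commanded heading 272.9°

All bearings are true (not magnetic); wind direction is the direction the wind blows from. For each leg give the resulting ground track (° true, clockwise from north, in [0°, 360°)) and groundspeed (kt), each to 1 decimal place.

Leg 1: track=352.6°, groundspeed=148.0 kt
Leg 2: track=133.2°, groundspeed=195.3 kt
Leg 3: track=269.3°, groundspeed=131.9 kt

Leg 1: heading 341.6°; drift +11.0° → track 352.6°, groundspeed 148.0 kt
Leg 2: heading 138.5°; drift -5.3° → track 133.2°, groundspeed 195.3 kt
Leg 3: heading 272.9°; drift -3.6° → track 269.3°, groundspeed 131.9 kt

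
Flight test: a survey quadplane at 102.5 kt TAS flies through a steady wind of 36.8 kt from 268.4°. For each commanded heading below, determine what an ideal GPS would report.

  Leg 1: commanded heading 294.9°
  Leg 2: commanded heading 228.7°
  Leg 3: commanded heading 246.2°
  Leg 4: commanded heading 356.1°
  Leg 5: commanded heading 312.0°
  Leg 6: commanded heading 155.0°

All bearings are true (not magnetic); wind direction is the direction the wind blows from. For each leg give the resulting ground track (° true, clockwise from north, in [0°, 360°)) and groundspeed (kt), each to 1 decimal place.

Leg 1: track=308.2°, groundspeed=71.5 kt
Leg 2: track=211.1°, groundspeed=77.8 kt
Leg 3: track=234.7°, groundspeed=69.8 kt
Leg 4: track=16.1°, groundspeed=107.5 kt
Leg 5: track=330.5°, groundspeed=80.0 kt
Leg 6: track=138.9°, groundspeed=121.9 kt

Leg 1: heading 294.9°; drift +13.3° → track 308.2°, groundspeed 71.5 kt
Leg 2: heading 228.7°; drift -17.6° → track 211.1°, groundspeed 77.8 kt
Leg 3: heading 246.2°; drift -11.5° → track 234.7°, groundspeed 69.8 kt
Leg 4: heading 356.1°; drift +20.0° → track 16.1°, groundspeed 107.5 kt
Leg 5: heading 312.0°; drift +18.5° → track 330.5°, groundspeed 80.0 kt
Leg 6: heading 155.0°; drift -16.1° → track 138.9°, groundspeed 121.9 kt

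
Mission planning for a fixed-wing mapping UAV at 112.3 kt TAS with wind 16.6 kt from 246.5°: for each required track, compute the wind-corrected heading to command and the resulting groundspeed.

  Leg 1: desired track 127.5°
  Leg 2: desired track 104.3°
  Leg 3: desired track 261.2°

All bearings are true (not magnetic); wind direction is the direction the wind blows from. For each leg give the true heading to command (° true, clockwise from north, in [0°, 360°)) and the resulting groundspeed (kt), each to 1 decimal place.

Leg 1: desired track 127.5°; wind correction +7.4° → command heading 134.9°, groundspeed 119.4 kt
Leg 2: desired track 104.3°; wind correction +5.2° → command heading 109.5°, groundspeed 125.0 kt
Leg 3: desired track 261.2°; wind correction -2.1° → command heading 259.1°, groundspeed 96.2 kt

Leg 1: heading=134.9°, groundspeed=119.4 kt
Leg 2: heading=109.5°, groundspeed=125.0 kt
Leg 3: heading=259.1°, groundspeed=96.2 kt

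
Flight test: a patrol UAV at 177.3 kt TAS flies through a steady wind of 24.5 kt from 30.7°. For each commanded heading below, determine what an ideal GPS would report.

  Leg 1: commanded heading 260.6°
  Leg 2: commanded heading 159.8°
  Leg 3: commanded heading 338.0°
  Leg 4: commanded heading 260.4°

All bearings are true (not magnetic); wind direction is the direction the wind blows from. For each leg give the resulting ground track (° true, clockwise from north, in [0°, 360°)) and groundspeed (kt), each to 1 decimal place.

Leg 1: heading 260.6°; drift -5.5° → track 255.1°, groundspeed 194.0 kt
Leg 2: heading 159.8°; drift +5.6° → track 165.4°, groundspeed 193.7 kt
Leg 3: heading 338.0°; drift -6.8° → track 331.2°, groundspeed 163.6 kt
Leg 4: heading 260.4°; drift -5.5° → track 254.9°, groundspeed 194.0 kt

Leg 1: track=255.1°, groundspeed=194.0 kt
Leg 2: track=165.4°, groundspeed=193.7 kt
Leg 3: track=331.2°, groundspeed=163.6 kt
Leg 4: track=254.9°, groundspeed=194.0 kt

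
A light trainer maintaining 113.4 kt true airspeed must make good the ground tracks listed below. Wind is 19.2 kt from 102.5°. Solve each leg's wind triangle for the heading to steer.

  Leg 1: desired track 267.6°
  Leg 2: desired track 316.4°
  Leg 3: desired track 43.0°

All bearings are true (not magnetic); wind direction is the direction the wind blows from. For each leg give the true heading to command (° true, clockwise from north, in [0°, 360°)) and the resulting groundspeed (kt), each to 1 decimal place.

Leg 1: desired track 267.6°; wind correction -2.5° → command heading 265.1°, groundspeed 131.8 kt
Leg 2: desired track 316.4°; wind correction +5.4° → command heading 321.8°, groundspeed 128.8 kt
Leg 3: desired track 43.0°; wind correction +8.4° → command heading 51.4°, groundspeed 102.4 kt

Leg 1: heading=265.1°, groundspeed=131.8 kt
Leg 2: heading=321.8°, groundspeed=128.8 kt
Leg 3: heading=51.4°, groundspeed=102.4 kt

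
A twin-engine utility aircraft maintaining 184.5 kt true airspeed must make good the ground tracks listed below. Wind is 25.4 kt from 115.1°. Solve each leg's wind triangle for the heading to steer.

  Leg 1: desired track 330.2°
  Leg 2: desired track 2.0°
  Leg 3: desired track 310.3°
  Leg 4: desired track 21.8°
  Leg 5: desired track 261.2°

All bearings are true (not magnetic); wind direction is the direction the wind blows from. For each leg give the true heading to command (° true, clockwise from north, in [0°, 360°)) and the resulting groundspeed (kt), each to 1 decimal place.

Leg 1: desired track 330.2°; wind correction +4.5° → command heading 334.7°, groundspeed 204.7 kt
Leg 2: desired track 2.0°; wind correction +7.3° → command heading 9.3°, groundspeed 193.0 kt
Leg 3: desired track 310.3°; wind correction +2.1° → command heading 312.4°, groundspeed 208.9 kt
Leg 4: desired track 21.8°; wind correction +7.9° → command heading 29.7°, groundspeed 184.2 kt
Leg 5: desired track 261.2°; wind correction -4.4° → command heading 256.8°, groundspeed 205.0 kt

Leg 1: heading=334.7°, groundspeed=204.7 kt
Leg 2: heading=9.3°, groundspeed=193.0 kt
Leg 3: heading=312.4°, groundspeed=208.9 kt
Leg 4: heading=29.7°, groundspeed=184.2 kt
Leg 5: heading=256.8°, groundspeed=205.0 kt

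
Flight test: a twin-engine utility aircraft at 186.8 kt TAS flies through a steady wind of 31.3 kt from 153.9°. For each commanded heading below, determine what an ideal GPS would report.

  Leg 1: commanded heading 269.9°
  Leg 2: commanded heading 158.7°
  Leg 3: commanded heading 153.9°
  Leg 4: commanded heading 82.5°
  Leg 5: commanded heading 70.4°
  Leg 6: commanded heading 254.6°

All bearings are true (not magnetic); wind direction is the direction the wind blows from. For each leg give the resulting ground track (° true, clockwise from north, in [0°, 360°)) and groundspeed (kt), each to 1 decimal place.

Leg 1: heading 269.9°; drift +8.0° → track 277.9°, groundspeed 202.5 kt
Leg 2: heading 158.7°; drift +1.0° → track 159.7°, groundspeed 155.6 kt
Leg 3: heading 153.9°; drift +0.0° → track 153.9°, groundspeed 155.5 kt
Leg 4: heading 82.5°; drift -9.5° → track 73.0°, groundspeed 179.3 kt
Leg 5: heading 70.4°; drift -9.6° → track 60.8°, groundspeed 185.9 kt
Leg 6: heading 254.6°; drift +9.1° → track 263.7°, groundspeed 195.1 kt

Leg 1: track=277.9°, groundspeed=202.5 kt
Leg 2: track=159.7°, groundspeed=155.6 kt
Leg 3: track=153.9°, groundspeed=155.5 kt
Leg 4: track=73.0°, groundspeed=179.3 kt
Leg 5: track=60.8°, groundspeed=185.9 kt
Leg 6: track=263.7°, groundspeed=195.1 kt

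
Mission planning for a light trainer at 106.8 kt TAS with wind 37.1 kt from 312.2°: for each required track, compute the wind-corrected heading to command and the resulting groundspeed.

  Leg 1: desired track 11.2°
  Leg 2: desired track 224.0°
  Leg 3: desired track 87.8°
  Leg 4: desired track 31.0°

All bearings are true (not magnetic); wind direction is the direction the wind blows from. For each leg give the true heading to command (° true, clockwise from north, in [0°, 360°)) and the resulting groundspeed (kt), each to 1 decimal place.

Leg 1: heading=353.9°, groundspeed=82.8 kt
Leg 2: heading=244.3°, groundspeed=99.0 kt
Leg 3: heading=73.7°, groundspeed=130.1 kt
Leg 4: heading=11.1°, groundspeed=93.2 kt

Leg 1: desired track 11.2°; wind correction -17.3° → command heading 353.9°, groundspeed 82.8 kt
Leg 2: desired track 224.0°; wind correction +20.3° → command heading 244.3°, groundspeed 99.0 kt
Leg 3: desired track 87.8°; wind correction -14.1° → command heading 73.7°, groundspeed 130.1 kt
Leg 4: desired track 31.0°; wind correction -19.9° → command heading 11.1°, groundspeed 93.2 kt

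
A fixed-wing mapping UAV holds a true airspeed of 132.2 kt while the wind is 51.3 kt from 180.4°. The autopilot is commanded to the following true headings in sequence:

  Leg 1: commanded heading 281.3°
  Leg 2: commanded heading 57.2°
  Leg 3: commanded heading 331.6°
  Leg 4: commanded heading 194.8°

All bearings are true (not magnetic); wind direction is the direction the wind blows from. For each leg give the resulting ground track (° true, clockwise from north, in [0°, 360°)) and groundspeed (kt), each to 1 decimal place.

Leg 1: heading 281.3°; drift +19.5° → track 300.8°, groundspeed 150.6 kt
Leg 2: heading 57.2°; drift -15.0° → track 42.2°, groundspeed 165.9 kt
Leg 3: heading 331.6°; drift +7.9° → track 339.5°, groundspeed 178.9 kt
Leg 4: heading 194.8°; drift +8.8° → track 203.6°, groundspeed 83.5 kt

Leg 1: track=300.8°, groundspeed=150.6 kt
Leg 2: track=42.2°, groundspeed=165.9 kt
Leg 3: track=339.5°, groundspeed=178.9 kt
Leg 4: track=203.6°, groundspeed=83.5 kt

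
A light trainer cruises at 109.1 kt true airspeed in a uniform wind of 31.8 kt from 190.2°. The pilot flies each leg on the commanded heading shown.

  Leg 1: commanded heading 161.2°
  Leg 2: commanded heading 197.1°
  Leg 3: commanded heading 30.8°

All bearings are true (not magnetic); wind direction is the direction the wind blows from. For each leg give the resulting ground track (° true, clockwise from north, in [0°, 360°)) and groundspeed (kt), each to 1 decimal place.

Leg 1: heading 161.2°; drift -10.7° → track 150.5°, groundspeed 82.7 kt
Leg 2: heading 197.1°; drift +2.8° → track 199.9°, groundspeed 77.6 kt
Leg 3: heading 30.8°; drift -4.6° → track 26.2°, groundspeed 139.3 kt

Leg 1: track=150.5°, groundspeed=82.7 kt
Leg 2: track=199.9°, groundspeed=77.6 kt
Leg 3: track=26.2°, groundspeed=139.3 kt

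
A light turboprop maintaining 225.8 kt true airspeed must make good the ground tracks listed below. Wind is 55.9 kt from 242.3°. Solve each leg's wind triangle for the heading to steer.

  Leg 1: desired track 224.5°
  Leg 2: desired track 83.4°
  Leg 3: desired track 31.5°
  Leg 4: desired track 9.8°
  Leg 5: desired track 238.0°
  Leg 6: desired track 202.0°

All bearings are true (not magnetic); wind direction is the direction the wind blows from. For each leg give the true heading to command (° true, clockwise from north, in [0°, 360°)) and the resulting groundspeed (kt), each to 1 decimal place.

Leg 1: desired track 224.5°; wind correction +4.3° → command heading 228.8°, groundspeed 171.9 kt
Leg 2: desired track 83.4°; wind correction +5.1° → command heading 88.5°, groundspeed 277.1 kt
Leg 3: desired track 31.5°; wind correction -7.3° → command heading 24.2°, groundspeed 272.0 kt
Leg 4: desired track 9.8°; wind correction -11.3° → command heading 358.5°, groundspeed 255.4 kt
Leg 5: desired track 238.0°; wind correction +1.1° → command heading 239.1°, groundspeed 170.0 kt
Leg 6: desired track 202.0°; wind correction +9.2° → command heading 211.2°, groundspeed 180.3 kt

Leg 1: heading=228.8°, groundspeed=171.9 kt
Leg 2: heading=88.5°, groundspeed=277.1 kt
Leg 3: heading=24.2°, groundspeed=272.0 kt
Leg 4: heading=358.5°, groundspeed=255.4 kt
Leg 5: heading=239.1°, groundspeed=170.0 kt
Leg 6: heading=211.2°, groundspeed=180.3 kt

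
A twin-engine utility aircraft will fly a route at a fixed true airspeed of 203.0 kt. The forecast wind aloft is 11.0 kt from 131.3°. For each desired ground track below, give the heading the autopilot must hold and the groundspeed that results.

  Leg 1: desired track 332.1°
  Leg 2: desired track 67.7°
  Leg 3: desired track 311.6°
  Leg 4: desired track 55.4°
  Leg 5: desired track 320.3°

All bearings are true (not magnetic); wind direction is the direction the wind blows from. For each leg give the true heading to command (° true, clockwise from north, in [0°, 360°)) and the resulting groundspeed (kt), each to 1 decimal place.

Leg 1: heading=333.2°, groundspeed=213.2 kt
Leg 2: heading=70.5°, groundspeed=197.9 kt
Leg 3: heading=311.6°, groundspeed=214.0 kt
Leg 4: heading=58.4°, groundspeed=200.0 kt
Leg 5: heading=320.8°, groundspeed=213.9 kt

Leg 1: desired track 332.1°; wind correction +1.1° → command heading 333.2°, groundspeed 213.2 kt
Leg 2: desired track 67.7°; wind correction +2.8° → command heading 70.5°, groundspeed 197.9 kt
Leg 3: desired track 311.6°; wind correction +0.0° → command heading 311.6°, groundspeed 214.0 kt
Leg 4: desired track 55.4°; wind correction +3.0° → command heading 58.4°, groundspeed 200.0 kt
Leg 5: desired track 320.3°; wind correction +0.5° → command heading 320.8°, groundspeed 213.9 kt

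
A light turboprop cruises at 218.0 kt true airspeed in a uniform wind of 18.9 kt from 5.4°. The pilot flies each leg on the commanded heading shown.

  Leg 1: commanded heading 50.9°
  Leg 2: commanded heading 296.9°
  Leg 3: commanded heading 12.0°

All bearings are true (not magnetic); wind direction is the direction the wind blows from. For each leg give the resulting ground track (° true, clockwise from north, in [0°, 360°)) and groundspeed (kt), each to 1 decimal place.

Leg 1: heading 50.9°; drift +3.8° → track 54.7°, groundspeed 205.2 kt
Leg 2: heading 296.9°; drift -4.8° → track 292.1°, groundspeed 211.8 kt
Leg 3: heading 12.0°; drift +0.6° → track 12.6°, groundspeed 199.2 kt

Leg 1: track=54.7°, groundspeed=205.2 kt
Leg 2: track=292.1°, groundspeed=211.8 kt
Leg 3: track=12.6°, groundspeed=199.2 kt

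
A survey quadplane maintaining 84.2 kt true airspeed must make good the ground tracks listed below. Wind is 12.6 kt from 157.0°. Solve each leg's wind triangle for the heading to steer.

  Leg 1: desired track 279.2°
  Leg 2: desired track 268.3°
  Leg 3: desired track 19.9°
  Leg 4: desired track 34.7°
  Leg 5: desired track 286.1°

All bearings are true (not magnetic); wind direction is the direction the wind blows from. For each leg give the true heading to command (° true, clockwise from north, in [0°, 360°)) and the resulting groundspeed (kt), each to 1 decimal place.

Leg 1: desired track 279.2°; wind correction -7.3° → command heading 271.9°, groundspeed 90.2 kt
Leg 2: desired track 268.3°; wind correction -8.0° → command heading 260.3°, groundspeed 88.0 kt
Leg 3: desired track 19.9°; wind correction +5.8° → command heading 25.7°, groundspeed 93.0 kt
Leg 4: desired track 34.7°; wind correction +7.3° → command heading 42.0°, groundspeed 90.3 kt
Leg 5: desired track 286.1°; wind correction -6.7° → command heading 279.4°, groundspeed 91.6 kt

Leg 1: heading=271.9°, groundspeed=90.2 kt
Leg 2: heading=260.3°, groundspeed=88.0 kt
Leg 3: heading=25.7°, groundspeed=93.0 kt
Leg 4: heading=42.0°, groundspeed=90.3 kt
Leg 5: heading=279.4°, groundspeed=91.6 kt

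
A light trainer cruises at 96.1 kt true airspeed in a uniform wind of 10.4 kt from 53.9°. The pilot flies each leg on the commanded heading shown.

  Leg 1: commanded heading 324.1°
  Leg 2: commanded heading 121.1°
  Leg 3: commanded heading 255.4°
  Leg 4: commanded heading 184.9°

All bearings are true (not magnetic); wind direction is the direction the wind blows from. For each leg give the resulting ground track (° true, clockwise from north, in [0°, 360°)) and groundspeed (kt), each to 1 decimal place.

Leg 1: track=317.9°, groundspeed=96.6 kt
Leg 2: track=127.0°, groundspeed=92.6 kt
Leg 3: track=253.3°, groundspeed=105.8 kt
Leg 4: track=189.3°, groundspeed=103.2 kt

Leg 1: heading 324.1°; drift -6.2° → track 317.9°, groundspeed 96.6 kt
Leg 2: heading 121.1°; drift +5.9° → track 127.0°, groundspeed 92.6 kt
Leg 3: heading 255.4°; drift -2.1° → track 253.3°, groundspeed 105.8 kt
Leg 4: heading 184.9°; drift +4.4° → track 189.3°, groundspeed 103.2 kt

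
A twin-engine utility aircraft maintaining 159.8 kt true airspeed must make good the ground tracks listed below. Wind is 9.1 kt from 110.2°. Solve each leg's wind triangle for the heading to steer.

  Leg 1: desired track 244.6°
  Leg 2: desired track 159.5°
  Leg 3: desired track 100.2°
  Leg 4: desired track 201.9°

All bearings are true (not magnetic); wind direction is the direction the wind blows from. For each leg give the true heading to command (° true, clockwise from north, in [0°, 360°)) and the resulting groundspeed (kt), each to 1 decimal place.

Leg 1: heading=242.3°, groundspeed=166.0 kt
Leg 2: heading=157.0°, groundspeed=153.7 kt
Leg 3: heading=100.8°, groundspeed=150.8 kt
Leg 4: heading=198.6°, groundspeed=159.8 kt

Leg 1: desired track 244.6°; wind correction -2.3° → command heading 242.3°, groundspeed 166.0 kt
Leg 2: desired track 159.5°; wind correction -2.5° → command heading 157.0°, groundspeed 153.7 kt
Leg 3: desired track 100.2°; wind correction +0.6° → command heading 100.8°, groundspeed 150.8 kt
Leg 4: desired track 201.9°; wind correction -3.3° → command heading 198.6°, groundspeed 159.8 kt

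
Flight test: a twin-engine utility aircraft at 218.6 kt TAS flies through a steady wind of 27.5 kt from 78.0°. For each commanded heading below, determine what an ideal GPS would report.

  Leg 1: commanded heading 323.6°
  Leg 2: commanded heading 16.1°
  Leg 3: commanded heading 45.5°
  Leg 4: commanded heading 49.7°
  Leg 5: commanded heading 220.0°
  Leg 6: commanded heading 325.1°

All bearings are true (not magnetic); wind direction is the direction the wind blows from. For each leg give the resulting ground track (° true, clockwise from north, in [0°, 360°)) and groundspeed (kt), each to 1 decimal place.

Leg 1: track=317.4°, groundspeed=231.3 kt
Leg 2: track=9.4°, groundspeed=207.1 kt
Leg 3: track=41.2°, groundspeed=196.0 kt
Leg 4: track=45.9°, groundspeed=194.8 kt
Leg 5: track=224.0°, groundspeed=240.9 kt
Leg 6: track=318.8°, groundspeed=230.7 kt

Leg 1: heading 323.6°; drift -6.2° → track 317.4°, groundspeed 231.3 kt
Leg 2: heading 16.1°; drift -6.7° → track 9.4°, groundspeed 207.1 kt
Leg 3: heading 45.5°; drift -4.3° → track 41.2°, groundspeed 196.0 kt
Leg 4: heading 49.7°; drift -3.8° → track 45.9°, groundspeed 194.8 kt
Leg 5: heading 220.0°; drift +4.0° → track 224.0°, groundspeed 240.9 kt
Leg 6: heading 325.1°; drift -6.3° → track 318.8°, groundspeed 230.7 kt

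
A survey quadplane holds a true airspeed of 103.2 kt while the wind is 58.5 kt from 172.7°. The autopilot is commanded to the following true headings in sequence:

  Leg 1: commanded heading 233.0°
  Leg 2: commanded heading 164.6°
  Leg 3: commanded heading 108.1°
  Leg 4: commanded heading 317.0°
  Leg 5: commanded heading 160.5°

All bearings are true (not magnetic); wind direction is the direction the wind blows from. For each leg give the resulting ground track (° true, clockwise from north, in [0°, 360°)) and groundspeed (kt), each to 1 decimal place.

Leg 1: heading 233.0°; drift +34.4° → track 267.4°, groundspeed 89.9 kt
Leg 2: heading 164.6°; drift -10.3° → track 154.3°, groundspeed 46.0 kt
Leg 3: heading 108.1°; drift -34.1° → track 74.0°, groundspeed 94.3 kt
Leg 4: heading 317.0°; drift +12.8° → track 329.8°, groundspeed 154.5 kt
Leg 5: heading 160.5°; drift -15.0° → track 145.5°, groundspeed 47.7 kt

Leg 1: track=267.4°, groundspeed=89.9 kt
Leg 2: track=154.3°, groundspeed=46.0 kt
Leg 3: track=74.0°, groundspeed=94.3 kt
Leg 4: track=329.8°, groundspeed=154.5 kt
Leg 5: track=145.5°, groundspeed=47.7 kt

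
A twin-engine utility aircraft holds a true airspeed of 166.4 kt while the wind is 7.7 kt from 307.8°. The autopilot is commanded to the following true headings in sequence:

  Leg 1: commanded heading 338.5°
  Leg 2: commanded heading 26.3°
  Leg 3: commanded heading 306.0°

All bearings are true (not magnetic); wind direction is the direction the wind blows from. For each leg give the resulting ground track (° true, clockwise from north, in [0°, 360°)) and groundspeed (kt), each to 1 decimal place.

Leg 1: track=339.9°, groundspeed=159.8 kt
Leg 2: track=28.9°, groundspeed=165.0 kt
Leg 3: track=305.9°, groundspeed=158.7 kt

Leg 1: heading 338.5°; drift +1.4° → track 339.9°, groundspeed 159.8 kt
Leg 2: heading 26.3°; drift +2.6° → track 28.9°, groundspeed 165.0 kt
Leg 3: heading 306.0°; drift -0.1° → track 305.9°, groundspeed 158.7 kt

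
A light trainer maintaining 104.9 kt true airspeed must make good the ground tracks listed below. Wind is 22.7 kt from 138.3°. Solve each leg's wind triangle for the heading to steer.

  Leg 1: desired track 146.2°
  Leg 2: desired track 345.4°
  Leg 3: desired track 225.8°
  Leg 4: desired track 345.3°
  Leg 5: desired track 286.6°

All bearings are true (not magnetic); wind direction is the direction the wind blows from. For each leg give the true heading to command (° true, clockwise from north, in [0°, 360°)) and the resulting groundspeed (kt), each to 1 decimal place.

Leg 1: heading=144.5°, groundspeed=82.4 kt
Leg 2: heading=351.1°, groundspeed=124.6 kt
Leg 3: heading=213.3°, groundspeed=101.4 kt
Leg 4: heading=350.9°, groundspeed=124.6 kt
Leg 5: heading=280.1°, groundspeed=123.5 kt

Leg 1: desired track 146.2°; wind correction -1.7° → command heading 144.5°, groundspeed 82.4 kt
Leg 2: desired track 345.4°; wind correction +5.7° → command heading 351.1°, groundspeed 124.6 kt
Leg 3: desired track 225.8°; wind correction -12.5° → command heading 213.3°, groundspeed 101.4 kt
Leg 4: desired track 345.3°; wind correction +5.6° → command heading 350.9°, groundspeed 124.6 kt
Leg 5: desired track 286.6°; wind correction -6.5° → command heading 280.1°, groundspeed 123.5 kt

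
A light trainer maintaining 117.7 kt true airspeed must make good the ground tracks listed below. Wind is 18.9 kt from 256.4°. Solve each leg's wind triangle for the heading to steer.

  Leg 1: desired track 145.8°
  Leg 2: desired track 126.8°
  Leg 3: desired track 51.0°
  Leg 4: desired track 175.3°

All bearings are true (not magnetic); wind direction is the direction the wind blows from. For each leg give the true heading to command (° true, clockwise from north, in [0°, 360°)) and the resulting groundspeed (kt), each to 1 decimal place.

Leg 1: desired track 145.8°; wind correction +8.6° → command heading 154.4°, groundspeed 123.0 kt
Leg 2: desired track 126.8°; wind correction +7.1° → command heading 133.9°, groundspeed 128.8 kt
Leg 3: desired track 51.0°; wind correction -3.9° → command heading 47.1°, groundspeed 134.5 kt
Leg 4: desired track 175.3°; wind correction +9.1° → command heading 184.4°, groundspeed 113.3 kt

Leg 1: heading=154.4°, groundspeed=123.0 kt
Leg 2: heading=133.9°, groundspeed=128.8 kt
Leg 3: heading=47.1°, groundspeed=134.5 kt
Leg 4: heading=184.4°, groundspeed=113.3 kt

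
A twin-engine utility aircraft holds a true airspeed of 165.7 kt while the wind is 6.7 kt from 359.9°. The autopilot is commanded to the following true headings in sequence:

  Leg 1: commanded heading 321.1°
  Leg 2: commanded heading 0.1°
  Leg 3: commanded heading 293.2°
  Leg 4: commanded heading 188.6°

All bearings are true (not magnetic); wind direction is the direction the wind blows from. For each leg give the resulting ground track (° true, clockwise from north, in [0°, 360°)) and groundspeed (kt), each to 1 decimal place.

Leg 1: heading 321.1°; drift -1.5° → track 319.6°, groundspeed 160.5 kt
Leg 2: heading 0.1°; drift +0.0° → track 0.1°, groundspeed 159.0 kt
Leg 3: heading 293.2°; drift -2.2° → track 291.0°, groundspeed 163.2 kt
Leg 4: heading 188.6°; drift -0.3° → track 188.3°, groundspeed 172.3 kt

Leg 1: track=319.6°, groundspeed=160.5 kt
Leg 2: track=0.1°, groundspeed=159.0 kt
Leg 3: track=291.0°, groundspeed=163.2 kt
Leg 4: track=188.3°, groundspeed=172.3 kt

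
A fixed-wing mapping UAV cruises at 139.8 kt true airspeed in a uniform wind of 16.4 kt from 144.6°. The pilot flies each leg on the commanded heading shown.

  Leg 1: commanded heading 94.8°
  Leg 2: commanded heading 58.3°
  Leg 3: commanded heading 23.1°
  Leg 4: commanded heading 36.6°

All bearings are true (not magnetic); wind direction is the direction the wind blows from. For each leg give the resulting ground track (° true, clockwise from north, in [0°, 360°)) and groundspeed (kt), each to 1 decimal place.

Leg 1: track=89.3°, groundspeed=129.8 kt
Leg 2: track=51.6°, groundspeed=139.7 kt
Leg 3: track=17.7°, groundspeed=149.0 kt
Leg 4: track=30.5°, groundspeed=145.7 kt

Leg 1: heading 94.8°; drift -5.5° → track 89.3°, groundspeed 129.8 kt
Leg 2: heading 58.3°; drift -6.7° → track 51.6°, groundspeed 139.7 kt
Leg 3: heading 23.1°; drift -5.4° → track 17.7°, groundspeed 149.0 kt
Leg 4: heading 36.6°; drift -6.1° → track 30.5°, groundspeed 145.7 kt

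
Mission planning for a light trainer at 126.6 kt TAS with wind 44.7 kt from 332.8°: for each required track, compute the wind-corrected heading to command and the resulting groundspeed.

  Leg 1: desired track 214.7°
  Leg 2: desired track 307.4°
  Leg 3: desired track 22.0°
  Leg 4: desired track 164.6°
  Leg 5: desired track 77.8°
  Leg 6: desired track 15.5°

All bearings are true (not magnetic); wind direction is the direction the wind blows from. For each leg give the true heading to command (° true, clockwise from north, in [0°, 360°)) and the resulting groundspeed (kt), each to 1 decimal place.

Leg 1: heading=232.8°, groundspeed=141.4 kt
Leg 2: heading=316.1°, groundspeed=84.8 kt
Leg 3: heading=6.5°, groundspeed=92.8 kt
Leg 4: heading=168.7°, groundspeed=170.0 kt
Leg 5: heading=57.9°, groundspeed=130.6 kt
Leg 6: heading=1.6°, groundspeed=90.1 kt

Leg 1: desired track 214.7°; wind correction +18.1° → command heading 232.8°, groundspeed 141.4 kt
Leg 2: desired track 307.4°; wind correction +8.7° → command heading 316.1°, groundspeed 84.8 kt
Leg 3: desired track 22.0°; wind correction -15.5° → command heading 6.5°, groundspeed 92.8 kt
Leg 4: desired track 164.6°; wind correction +4.1° → command heading 168.7°, groundspeed 170.0 kt
Leg 5: desired track 77.8°; wind correction -19.9° → command heading 57.9°, groundspeed 130.6 kt
Leg 6: desired track 15.5°; wind correction -13.9° → command heading 1.6°, groundspeed 90.1 kt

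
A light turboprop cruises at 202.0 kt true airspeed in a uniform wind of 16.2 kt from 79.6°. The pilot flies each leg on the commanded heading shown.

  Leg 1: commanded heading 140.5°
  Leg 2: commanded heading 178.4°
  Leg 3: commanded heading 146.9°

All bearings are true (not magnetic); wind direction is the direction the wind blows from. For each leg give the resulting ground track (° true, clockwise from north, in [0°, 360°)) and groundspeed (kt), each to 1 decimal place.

Leg 1: heading 140.5°; drift +4.2° → track 144.7°, groundspeed 194.6 kt
Leg 2: heading 178.4°; drift +4.5° → track 182.9°, groundspeed 205.1 kt
Leg 3: heading 146.9°; drift +4.4° → track 151.3°, groundspeed 196.3 kt

Leg 1: track=144.7°, groundspeed=194.6 kt
Leg 2: track=182.9°, groundspeed=205.1 kt
Leg 3: track=151.3°, groundspeed=196.3 kt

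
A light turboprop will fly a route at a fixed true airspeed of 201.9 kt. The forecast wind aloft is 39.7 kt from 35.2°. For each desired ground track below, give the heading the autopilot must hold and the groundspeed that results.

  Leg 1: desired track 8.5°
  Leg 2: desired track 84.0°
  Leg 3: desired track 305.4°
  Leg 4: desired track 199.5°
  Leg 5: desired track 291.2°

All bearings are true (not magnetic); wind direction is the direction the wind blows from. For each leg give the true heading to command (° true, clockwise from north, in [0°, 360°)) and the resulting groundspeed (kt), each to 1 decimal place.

Leg 1: heading=13.6°, groundspeed=165.6 kt
Leg 2: heading=75.5°, groundspeed=173.5 kt
Leg 3: heading=316.7°, groundspeed=197.8 kt
Leg 4: heading=196.4°, groundspeed=239.8 kt
Leg 5: heading=302.2°, groundspeed=207.8 kt

Leg 1: desired track 8.5°; wind correction +5.1° → command heading 13.6°, groundspeed 165.6 kt
Leg 2: desired track 84.0°; wind correction -8.5° → command heading 75.5°, groundspeed 173.5 kt
Leg 3: desired track 305.4°; wind correction +11.3° → command heading 316.7°, groundspeed 197.8 kt
Leg 4: desired track 199.5°; wind correction -3.1° → command heading 196.4°, groundspeed 239.8 kt
Leg 5: desired track 291.2°; wind correction +11.0° → command heading 302.2°, groundspeed 207.8 kt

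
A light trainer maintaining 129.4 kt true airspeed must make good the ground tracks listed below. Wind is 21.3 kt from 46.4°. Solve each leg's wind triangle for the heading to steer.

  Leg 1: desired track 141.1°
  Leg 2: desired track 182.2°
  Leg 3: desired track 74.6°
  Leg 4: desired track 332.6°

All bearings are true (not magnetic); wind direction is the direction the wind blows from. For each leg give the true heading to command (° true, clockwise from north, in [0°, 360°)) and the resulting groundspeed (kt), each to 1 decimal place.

Leg 1: heading=131.7°, groundspeed=129.4 kt
Leg 2: heading=175.6°, groundspeed=143.8 kt
Leg 3: heading=70.1°, groundspeed=110.2 kt
Leg 4: heading=341.7°, groundspeed=121.8 kt

Leg 1: desired track 141.1°; wind correction -9.4° → command heading 131.7°, groundspeed 129.4 kt
Leg 2: desired track 182.2°; wind correction -6.6° → command heading 175.6°, groundspeed 143.8 kt
Leg 3: desired track 74.6°; wind correction -4.5° → command heading 70.1°, groundspeed 110.2 kt
Leg 4: desired track 332.6°; wind correction +9.1° → command heading 341.7°, groundspeed 121.8 kt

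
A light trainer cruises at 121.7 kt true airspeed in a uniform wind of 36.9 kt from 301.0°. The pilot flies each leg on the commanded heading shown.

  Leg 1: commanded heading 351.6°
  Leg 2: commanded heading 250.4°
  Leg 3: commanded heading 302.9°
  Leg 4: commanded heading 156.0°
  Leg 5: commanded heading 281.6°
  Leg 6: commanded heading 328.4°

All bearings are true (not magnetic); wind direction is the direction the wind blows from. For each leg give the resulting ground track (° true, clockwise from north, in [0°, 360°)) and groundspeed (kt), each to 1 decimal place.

Leg 1: heading 351.6°; drift +16.2° → track 7.8°, groundspeed 102.3 kt
Leg 2: heading 250.4°; drift -16.2° → track 234.2°, groundspeed 102.3 kt
Leg 3: heading 302.9°; drift +0.8° → track 303.7°, groundspeed 84.8 kt
Leg 4: heading 156.0°; drift -7.9° → track 148.1°, groundspeed 153.4 kt
Leg 5: heading 281.6°; drift -8.0° → track 273.6°, groundspeed 87.8 kt
Leg 6: heading 328.4°; drift +10.8° → track 339.2°, groundspeed 90.5 kt

Leg 1: track=7.8°, groundspeed=102.3 kt
Leg 2: track=234.2°, groundspeed=102.3 kt
Leg 3: track=303.7°, groundspeed=84.8 kt
Leg 4: track=148.1°, groundspeed=153.4 kt
Leg 5: track=273.6°, groundspeed=87.8 kt
Leg 6: track=339.2°, groundspeed=90.5 kt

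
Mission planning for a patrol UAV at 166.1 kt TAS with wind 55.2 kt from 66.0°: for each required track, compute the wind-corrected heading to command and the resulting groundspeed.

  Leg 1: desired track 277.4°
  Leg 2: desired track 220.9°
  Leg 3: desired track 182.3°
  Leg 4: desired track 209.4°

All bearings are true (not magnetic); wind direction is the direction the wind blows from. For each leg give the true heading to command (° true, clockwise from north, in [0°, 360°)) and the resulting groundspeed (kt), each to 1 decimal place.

Leg 1: desired track 277.4°; wind correction +10.0° → command heading 287.4°, groundspeed 210.7 kt
Leg 2: desired track 220.9°; wind correction -8.1° → command heading 212.8°, groundspeed 214.4 kt
Leg 3: desired track 182.3°; wind correction -17.3° → command heading 165.0°, groundspeed 183.0 kt
Leg 4: desired track 209.4°; wind correction -11.4° → command heading 198.0°, groundspeed 207.1 kt

Leg 1: heading=287.4°, groundspeed=210.7 kt
Leg 2: heading=212.8°, groundspeed=214.4 kt
Leg 3: heading=165.0°, groundspeed=183.0 kt
Leg 4: heading=198.0°, groundspeed=207.1 kt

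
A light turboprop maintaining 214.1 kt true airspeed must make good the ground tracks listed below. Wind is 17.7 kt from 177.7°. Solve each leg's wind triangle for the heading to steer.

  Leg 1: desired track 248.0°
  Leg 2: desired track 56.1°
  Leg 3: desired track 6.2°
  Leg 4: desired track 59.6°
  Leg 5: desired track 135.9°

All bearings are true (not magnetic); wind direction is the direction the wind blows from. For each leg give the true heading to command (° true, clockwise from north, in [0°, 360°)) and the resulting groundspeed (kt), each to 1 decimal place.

Leg 1: heading=243.5°, groundspeed=207.5 kt
Leg 2: heading=60.1°, groundspeed=222.8 kt
Leg 3: heading=6.9°, groundspeed=231.6 kt
Leg 4: heading=63.8°, groundspeed=221.9 kt
Leg 5: heading=139.1°, groundspeed=200.6 kt

Leg 1: desired track 248.0°; wind correction -4.5° → command heading 243.5°, groundspeed 207.5 kt
Leg 2: desired track 56.1°; wind correction +4.0° → command heading 60.1°, groundspeed 222.8 kt
Leg 3: desired track 6.2°; wind correction +0.7° → command heading 6.9°, groundspeed 231.6 kt
Leg 4: desired track 59.6°; wind correction +4.2° → command heading 63.8°, groundspeed 221.9 kt
Leg 5: desired track 135.9°; wind correction +3.2° → command heading 139.1°, groundspeed 200.6 kt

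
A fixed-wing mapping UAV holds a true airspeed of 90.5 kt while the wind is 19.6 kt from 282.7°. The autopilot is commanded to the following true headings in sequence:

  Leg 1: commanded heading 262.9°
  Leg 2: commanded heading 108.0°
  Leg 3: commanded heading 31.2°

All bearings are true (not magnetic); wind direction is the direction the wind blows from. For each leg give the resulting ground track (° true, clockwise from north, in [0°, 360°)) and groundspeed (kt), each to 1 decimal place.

Leg 1: track=257.6°, groundspeed=72.4 kt
Leg 2: track=107.1°, groundspeed=110.0 kt
Leg 3: track=42.1°, groundspeed=98.5 kt

Leg 1: heading 262.9°; drift -5.3° → track 257.6°, groundspeed 72.4 kt
Leg 2: heading 108.0°; drift -0.9° → track 107.1°, groundspeed 110.0 kt
Leg 3: heading 31.2°; drift +10.9° → track 42.1°, groundspeed 98.5 kt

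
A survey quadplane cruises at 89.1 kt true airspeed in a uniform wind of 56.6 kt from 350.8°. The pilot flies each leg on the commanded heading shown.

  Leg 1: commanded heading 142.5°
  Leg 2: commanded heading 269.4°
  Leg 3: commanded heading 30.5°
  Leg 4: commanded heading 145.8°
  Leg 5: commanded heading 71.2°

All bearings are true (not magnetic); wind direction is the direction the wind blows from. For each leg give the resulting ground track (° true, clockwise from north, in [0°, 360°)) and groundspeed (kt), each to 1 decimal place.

Leg 1: track=153.4°, groundspeed=141.5 kt
Leg 2: track=234.6°, groundspeed=98.2 kt
Leg 3: track=68.9°, groundspeed=58.2 kt
Leg 4: track=155.5°, groundspeed=142.4 kt
Leg 5: track=106.2°, groundspeed=97.3 kt

Leg 1: heading 142.5°; drift +10.9° → track 153.4°, groundspeed 141.5 kt
Leg 2: heading 269.4°; drift -34.8° → track 234.6°, groundspeed 98.2 kt
Leg 3: heading 30.5°; drift +38.4° → track 68.9°, groundspeed 58.2 kt
Leg 4: heading 145.8°; drift +9.7° → track 155.5°, groundspeed 142.4 kt
Leg 5: heading 71.2°; drift +35.0° → track 106.2°, groundspeed 97.3 kt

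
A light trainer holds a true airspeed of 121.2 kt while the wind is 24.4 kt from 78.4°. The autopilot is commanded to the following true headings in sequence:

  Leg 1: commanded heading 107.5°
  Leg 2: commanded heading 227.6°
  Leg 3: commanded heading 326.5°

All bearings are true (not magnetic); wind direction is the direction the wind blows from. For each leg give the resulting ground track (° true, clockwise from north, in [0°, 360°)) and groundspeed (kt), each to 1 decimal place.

Leg 1: track=114.3°, groundspeed=100.6 kt
Leg 2: track=232.6°, groundspeed=142.7 kt
Leg 3: track=316.6°, groundspeed=132.3 kt

Leg 1: heading 107.5°; drift +6.8° → track 114.3°, groundspeed 100.6 kt
Leg 2: heading 227.6°; drift +5.0° → track 232.6°, groundspeed 142.7 kt
Leg 3: heading 326.5°; drift -9.9° → track 316.6°, groundspeed 132.3 kt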